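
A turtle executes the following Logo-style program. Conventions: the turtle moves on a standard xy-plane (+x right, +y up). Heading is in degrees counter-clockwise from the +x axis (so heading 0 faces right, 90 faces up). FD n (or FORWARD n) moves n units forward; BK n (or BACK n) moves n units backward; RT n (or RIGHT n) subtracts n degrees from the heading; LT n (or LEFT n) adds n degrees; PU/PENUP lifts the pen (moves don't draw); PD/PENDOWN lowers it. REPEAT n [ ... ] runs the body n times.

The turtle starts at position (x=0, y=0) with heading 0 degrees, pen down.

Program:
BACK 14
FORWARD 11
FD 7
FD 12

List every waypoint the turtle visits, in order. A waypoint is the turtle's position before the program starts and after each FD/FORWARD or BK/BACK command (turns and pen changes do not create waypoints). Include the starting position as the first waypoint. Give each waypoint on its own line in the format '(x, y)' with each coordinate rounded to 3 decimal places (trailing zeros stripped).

Answer: (0, 0)
(-14, 0)
(-3, 0)
(4, 0)
(16, 0)

Derivation:
Executing turtle program step by step:
Start: pos=(0,0), heading=0, pen down
BK 14: (0,0) -> (-14,0) [heading=0, draw]
FD 11: (-14,0) -> (-3,0) [heading=0, draw]
FD 7: (-3,0) -> (4,0) [heading=0, draw]
FD 12: (4,0) -> (16,0) [heading=0, draw]
Final: pos=(16,0), heading=0, 4 segment(s) drawn
Waypoints (5 total):
(0, 0)
(-14, 0)
(-3, 0)
(4, 0)
(16, 0)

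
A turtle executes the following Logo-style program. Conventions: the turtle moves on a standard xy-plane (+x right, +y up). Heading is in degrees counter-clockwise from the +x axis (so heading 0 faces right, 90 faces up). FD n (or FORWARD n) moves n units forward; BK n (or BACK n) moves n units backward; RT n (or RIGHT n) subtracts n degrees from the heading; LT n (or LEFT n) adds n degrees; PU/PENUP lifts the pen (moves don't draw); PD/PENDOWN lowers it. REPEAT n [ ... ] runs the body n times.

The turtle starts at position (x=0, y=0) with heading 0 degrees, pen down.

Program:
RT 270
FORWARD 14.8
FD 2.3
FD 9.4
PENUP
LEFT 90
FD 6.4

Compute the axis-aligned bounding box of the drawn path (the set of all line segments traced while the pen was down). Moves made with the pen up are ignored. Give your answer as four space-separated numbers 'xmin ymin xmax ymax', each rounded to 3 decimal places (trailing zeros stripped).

Executing turtle program step by step:
Start: pos=(0,0), heading=0, pen down
RT 270: heading 0 -> 90
FD 14.8: (0,0) -> (0,14.8) [heading=90, draw]
FD 2.3: (0,14.8) -> (0,17.1) [heading=90, draw]
FD 9.4: (0,17.1) -> (0,26.5) [heading=90, draw]
PU: pen up
LT 90: heading 90 -> 180
FD 6.4: (0,26.5) -> (-6.4,26.5) [heading=180, move]
Final: pos=(-6.4,26.5), heading=180, 3 segment(s) drawn

Segment endpoints: x in {0, 0, 0, 0}, y in {0, 14.8, 17.1, 26.5}
xmin=0, ymin=0, xmax=0, ymax=26.5

Answer: 0 0 0 26.5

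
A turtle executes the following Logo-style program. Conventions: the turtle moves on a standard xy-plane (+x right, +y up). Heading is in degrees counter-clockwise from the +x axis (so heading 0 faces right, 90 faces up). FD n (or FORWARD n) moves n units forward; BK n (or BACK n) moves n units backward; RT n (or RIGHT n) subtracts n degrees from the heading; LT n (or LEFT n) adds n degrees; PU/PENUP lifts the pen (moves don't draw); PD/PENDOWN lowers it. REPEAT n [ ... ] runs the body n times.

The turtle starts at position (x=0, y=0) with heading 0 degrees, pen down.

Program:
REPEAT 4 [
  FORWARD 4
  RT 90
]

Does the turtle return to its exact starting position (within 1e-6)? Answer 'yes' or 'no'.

Answer: yes

Derivation:
Executing turtle program step by step:
Start: pos=(0,0), heading=0, pen down
REPEAT 4 [
  -- iteration 1/4 --
  FD 4: (0,0) -> (4,0) [heading=0, draw]
  RT 90: heading 0 -> 270
  -- iteration 2/4 --
  FD 4: (4,0) -> (4,-4) [heading=270, draw]
  RT 90: heading 270 -> 180
  -- iteration 3/4 --
  FD 4: (4,-4) -> (0,-4) [heading=180, draw]
  RT 90: heading 180 -> 90
  -- iteration 4/4 --
  FD 4: (0,-4) -> (0,0) [heading=90, draw]
  RT 90: heading 90 -> 0
]
Final: pos=(0,0), heading=0, 4 segment(s) drawn

Start position: (0, 0)
Final position: (0, 0)
Distance = 0; < 1e-6 -> CLOSED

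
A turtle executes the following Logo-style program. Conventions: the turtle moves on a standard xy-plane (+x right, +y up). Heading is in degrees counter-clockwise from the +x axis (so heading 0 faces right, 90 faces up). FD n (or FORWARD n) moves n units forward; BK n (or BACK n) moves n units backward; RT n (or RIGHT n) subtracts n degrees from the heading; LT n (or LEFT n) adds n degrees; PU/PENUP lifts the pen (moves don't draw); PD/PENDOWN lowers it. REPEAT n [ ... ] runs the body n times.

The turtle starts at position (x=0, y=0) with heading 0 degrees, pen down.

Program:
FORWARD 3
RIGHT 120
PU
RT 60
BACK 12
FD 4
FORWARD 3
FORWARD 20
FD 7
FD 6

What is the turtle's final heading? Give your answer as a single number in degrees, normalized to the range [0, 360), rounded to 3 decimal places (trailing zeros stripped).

Executing turtle program step by step:
Start: pos=(0,0), heading=0, pen down
FD 3: (0,0) -> (3,0) [heading=0, draw]
RT 120: heading 0 -> 240
PU: pen up
RT 60: heading 240 -> 180
BK 12: (3,0) -> (15,0) [heading=180, move]
FD 4: (15,0) -> (11,0) [heading=180, move]
FD 3: (11,0) -> (8,0) [heading=180, move]
FD 20: (8,0) -> (-12,0) [heading=180, move]
FD 7: (-12,0) -> (-19,0) [heading=180, move]
FD 6: (-19,0) -> (-25,0) [heading=180, move]
Final: pos=(-25,0), heading=180, 1 segment(s) drawn

Answer: 180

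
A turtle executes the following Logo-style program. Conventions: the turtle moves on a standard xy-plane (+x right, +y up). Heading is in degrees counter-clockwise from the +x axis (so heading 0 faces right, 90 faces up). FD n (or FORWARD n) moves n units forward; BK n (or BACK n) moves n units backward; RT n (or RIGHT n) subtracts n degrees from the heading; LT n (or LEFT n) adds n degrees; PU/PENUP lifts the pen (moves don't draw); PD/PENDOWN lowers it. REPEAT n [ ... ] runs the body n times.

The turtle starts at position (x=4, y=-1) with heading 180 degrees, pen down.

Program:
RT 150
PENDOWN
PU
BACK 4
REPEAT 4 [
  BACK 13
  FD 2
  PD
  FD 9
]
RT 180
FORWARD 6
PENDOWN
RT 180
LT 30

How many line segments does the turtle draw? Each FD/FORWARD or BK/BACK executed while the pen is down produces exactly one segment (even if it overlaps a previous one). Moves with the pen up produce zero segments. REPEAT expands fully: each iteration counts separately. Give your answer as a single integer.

Answer: 11

Derivation:
Executing turtle program step by step:
Start: pos=(4,-1), heading=180, pen down
RT 150: heading 180 -> 30
PD: pen down
PU: pen up
BK 4: (4,-1) -> (0.536,-3) [heading=30, move]
REPEAT 4 [
  -- iteration 1/4 --
  BK 13: (0.536,-3) -> (-10.722,-9.5) [heading=30, move]
  FD 2: (-10.722,-9.5) -> (-8.99,-8.5) [heading=30, move]
  PD: pen down
  FD 9: (-8.99,-8.5) -> (-1.196,-4) [heading=30, draw]
  -- iteration 2/4 --
  BK 13: (-1.196,-4) -> (-12.454,-10.5) [heading=30, draw]
  FD 2: (-12.454,-10.5) -> (-10.722,-9.5) [heading=30, draw]
  PD: pen down
  FD 9: (-10.722,-9.5) -> (-2.928,-5) [heading=30, draw]
  -- iteration 3/4 --
  BK 13: (-2.928,-5) -> (-14.187,-11.5) [heading=30, draw]
  FD 2: (-14.187,-11.5) -> (-12.454,-10.5) [heading=30, draw]
  PD: pen down
  FD 9: (-12.454,-10.5) -> (-4.66,-6) [heading=30, draw]
  -- iteration 4/4 --
  BK 13: (-4.66,-6) -> (-15.919,-12.5) [heading=30, draw]
  FD 2: (-15.919,-12.5) -> (-14.187,-11.5) [heading=30, draw]
  PD: pen down
  FD 9: (-14.187,-11.5) -> (-6.392,-7) [heading=30, draw]
]
RT 180: heading 30 -> 210
FD 6: (-6.392,-7) -> (-11.588,-10) [heading=210, draw]
PD: pen down
RT 180: heading 210 -> 30
LT 30: heading 30 -> 60
Final: pos=(-11.588,-10), heading=60, 11 segment(s) drawn
Segments drawn: 11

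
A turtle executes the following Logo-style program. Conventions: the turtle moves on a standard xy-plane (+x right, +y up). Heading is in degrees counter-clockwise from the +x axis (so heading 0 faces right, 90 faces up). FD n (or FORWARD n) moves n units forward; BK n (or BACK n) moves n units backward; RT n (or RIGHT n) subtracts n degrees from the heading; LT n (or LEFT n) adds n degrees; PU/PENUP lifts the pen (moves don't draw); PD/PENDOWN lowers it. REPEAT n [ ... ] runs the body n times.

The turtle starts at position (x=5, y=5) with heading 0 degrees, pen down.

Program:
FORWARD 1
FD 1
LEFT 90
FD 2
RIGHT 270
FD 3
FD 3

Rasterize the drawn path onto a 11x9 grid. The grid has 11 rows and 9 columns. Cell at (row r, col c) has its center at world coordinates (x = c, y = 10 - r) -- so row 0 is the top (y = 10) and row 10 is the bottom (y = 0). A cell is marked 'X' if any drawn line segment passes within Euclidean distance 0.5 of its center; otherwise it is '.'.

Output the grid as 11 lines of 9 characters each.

Segment 0: (5,5) -> (6,5)
Segment 1: (6,5) -> (7,5)
Segment 2: (7,5) -> (7,7)
Segment 3: (7,7) -> (4,7)
Segment 4: (4,7) -> (1,7)

Answer: .........
.........
.........
.XXXXXXX.
.......X.
.....XXX.
.........
.........
.........
.........
.........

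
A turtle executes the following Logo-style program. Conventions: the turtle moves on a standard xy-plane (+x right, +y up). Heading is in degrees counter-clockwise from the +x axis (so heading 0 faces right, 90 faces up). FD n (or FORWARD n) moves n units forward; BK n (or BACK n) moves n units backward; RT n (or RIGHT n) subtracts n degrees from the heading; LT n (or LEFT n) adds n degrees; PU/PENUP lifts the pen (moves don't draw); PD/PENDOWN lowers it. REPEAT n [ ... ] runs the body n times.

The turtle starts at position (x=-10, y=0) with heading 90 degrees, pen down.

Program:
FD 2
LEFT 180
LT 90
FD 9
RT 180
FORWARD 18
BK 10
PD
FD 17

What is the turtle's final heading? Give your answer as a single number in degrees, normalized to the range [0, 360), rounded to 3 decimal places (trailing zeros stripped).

Answer: 180

Derivation:
Executing turtle program step by step:
Start: pos=(-10,0), heading=90, pen down
FD 2: (-10,0) -> (-10,2) [heading=90, draw]
LT 180: heading 90 -> 270
LT 90: heading 270 -> 0
FD 9: (-10,2) -> (-1,2) [heading=0, draw]
RT 180: heading 0 -> 180
FD 18: (-1,2) -> (-19,2) [heading=180, draw]
BK 10: (-19,2) -> (-9,2) [heading=180, draw]
PD: pen down
FD 17: (-9,2) -> (-26,2) [heading=180, draw]
Final: pos=(-26,2), heading=180, 5 segment(s) drawn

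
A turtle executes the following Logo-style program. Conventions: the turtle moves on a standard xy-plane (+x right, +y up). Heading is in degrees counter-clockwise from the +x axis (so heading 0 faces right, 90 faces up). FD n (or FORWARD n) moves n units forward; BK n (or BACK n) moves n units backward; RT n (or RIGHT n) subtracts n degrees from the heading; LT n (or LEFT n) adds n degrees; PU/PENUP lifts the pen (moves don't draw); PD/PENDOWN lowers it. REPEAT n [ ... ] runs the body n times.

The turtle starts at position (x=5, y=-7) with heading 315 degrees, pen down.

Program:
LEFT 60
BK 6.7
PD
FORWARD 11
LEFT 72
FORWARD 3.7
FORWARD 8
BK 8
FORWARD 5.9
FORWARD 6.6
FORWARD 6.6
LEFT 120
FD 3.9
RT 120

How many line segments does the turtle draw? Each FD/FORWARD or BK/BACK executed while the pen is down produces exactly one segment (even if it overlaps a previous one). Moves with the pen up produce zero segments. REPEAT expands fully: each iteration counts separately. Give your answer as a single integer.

Answer: 9

Derivation:
Executing turtle program step by step:
Start: pos=(5,-7), heading=315, pen down
LT 60: heading 315 -> 15
BK 6.7: (5,-7) -> (-1.472,-8.734) [heading=15, draw]
PD: pen down
FD 11: (-1.472,-8.734) -> (9.153,-5.887) [heading=15, draw]
LT 72: heading 15 -> 87
FD 3.7: (9.153,-5.887) -> (9.347,-2.192) [heading=87, draw]
FD 8: (9.347,-2.192) -> (9.766,5.797) [heading=87, draw]
BK 8: (9.766,5.797) -> (9.347,-2.192) [heading=87, draw]
FD 5.9: (9.347,-2.192) -> (9.656,3.7) [heading=87, draw]
FD 6.6: (9.656,3.7) -> (10.001,10.291) [heading=87, draw]
FD 6.6: (10.001,10.291) -> (10.347,16.882) [heading=87, draw]
LT 120: heading 87 -> 207
FD 3.9: (10.347,16.882) -> (6.872,15.111) [heading=207, draw]
RT 120: heading 207 -> 87
Final: pos=(6.872,15.111), heading=87, 9 segment(s) drawn
Segments drawn: 9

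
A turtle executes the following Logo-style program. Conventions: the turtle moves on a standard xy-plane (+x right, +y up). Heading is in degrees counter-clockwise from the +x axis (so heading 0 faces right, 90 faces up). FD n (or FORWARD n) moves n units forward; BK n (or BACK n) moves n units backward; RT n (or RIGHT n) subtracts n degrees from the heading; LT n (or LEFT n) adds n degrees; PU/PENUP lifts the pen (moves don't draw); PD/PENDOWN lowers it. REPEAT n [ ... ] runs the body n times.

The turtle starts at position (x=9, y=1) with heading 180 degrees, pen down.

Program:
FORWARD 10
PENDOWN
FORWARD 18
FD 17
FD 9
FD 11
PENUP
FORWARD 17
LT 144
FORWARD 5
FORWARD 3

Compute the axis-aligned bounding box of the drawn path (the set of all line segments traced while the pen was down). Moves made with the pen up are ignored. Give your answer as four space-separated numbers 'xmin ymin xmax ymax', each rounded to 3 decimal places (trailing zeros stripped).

Answer: -56 1 9 1

Derivation:
Executing turtle program step by step:
Start: pos=(9,1), heading=180, pen down
FD 10: (9,1) -> (-1,1) [heading=180, draw]
PD: pen down
FD 18: (-1,1) -> (-19,1) [heading=180, draw]
FD 17: (-19,1) -> (-36,1) [heading=180, draw]
FD 9: (-36,1) -> (-45,1) [heading=180, draw]
FD 11: (-45,1) -> (-56,1) [heading=180, draw]
PU: pen up
FD 17: (-56,1) -> (-73,1) [heading=180, move]
LT 144: heading 180 -> 324
FD 5: (-73,1) -> (-68.955,-1.939) [heading=324, move]
FD 3: (-68.955,-1.939) -> (-66.528,-3.702) [heading=324, move]
Final: pos=(-66.528,-3.702), heading=324, 5 segment(s) drawn

Segment endpoints: x in {-56, -45, -36, -19, -1, 9}, y in {1, 1, 1, 1, 1, 1}
xmin=-56, ymin=1, xmax=9, ymax=1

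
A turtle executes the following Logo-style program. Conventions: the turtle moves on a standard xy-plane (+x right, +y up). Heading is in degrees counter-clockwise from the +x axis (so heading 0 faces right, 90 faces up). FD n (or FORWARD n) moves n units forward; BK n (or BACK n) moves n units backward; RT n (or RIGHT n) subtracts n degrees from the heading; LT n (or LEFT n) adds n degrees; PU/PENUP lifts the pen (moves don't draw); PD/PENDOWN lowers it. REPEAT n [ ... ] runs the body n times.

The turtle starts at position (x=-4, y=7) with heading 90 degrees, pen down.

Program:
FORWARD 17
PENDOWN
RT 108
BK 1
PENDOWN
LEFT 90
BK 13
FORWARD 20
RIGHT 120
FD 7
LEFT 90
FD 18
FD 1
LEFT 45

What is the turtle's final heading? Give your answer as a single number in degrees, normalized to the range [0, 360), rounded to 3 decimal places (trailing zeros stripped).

Answer: 87

Derivation:
Executing turtle program step by step:
Start: pos=(-4,7), heading=90, pen down
FD 17: (-4,7) -> (-4,24) [heading=90, draw]
PD: pen down
RT 108: heading 90 -> 342
BK 1: (-4,24) -> (-4.951,24.309) [heading=342, draw]
PD: pen down
LT 90: heading 342 -> 72
BK 13: (-4.951,24.309) -> (-8.968,11.945) [heading=72, draw]
FD 20: (-8.968,11.945) -> (-2.788,30.966) [heading=72, draw]
RT 120: heading 72 -> 312
FD 7: (-2.788,30.966) -> (1.896,25.764) [heading=312, draw]
LT 90: heading 312 -> 42
FD 18: (1.896,25.764) -> (15.273,37.809) [heading=42, draw]
FD 1: (15.273,37.809) -> (16.016,38.478) [heading=42, draw]
LT 45: heading 42 -> 87
Final: pos=(16.016,38.478), heading=87, 7 segment(s) drawn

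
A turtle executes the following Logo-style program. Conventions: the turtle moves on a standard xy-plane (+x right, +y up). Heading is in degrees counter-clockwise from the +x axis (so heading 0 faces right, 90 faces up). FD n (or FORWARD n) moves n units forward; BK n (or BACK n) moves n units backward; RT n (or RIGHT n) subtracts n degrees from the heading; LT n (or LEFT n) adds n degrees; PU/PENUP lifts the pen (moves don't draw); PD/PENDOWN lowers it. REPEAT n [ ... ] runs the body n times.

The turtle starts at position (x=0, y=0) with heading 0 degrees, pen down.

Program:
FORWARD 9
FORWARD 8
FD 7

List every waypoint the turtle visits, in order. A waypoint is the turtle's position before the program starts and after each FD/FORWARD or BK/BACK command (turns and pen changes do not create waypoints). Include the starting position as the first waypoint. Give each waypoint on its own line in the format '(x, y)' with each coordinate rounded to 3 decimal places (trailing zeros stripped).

Answer: (0, 0)
(9, 0)
(17, 0)
(24, 0)

Derivation:
Executing turtle program step by step:
Start: pos=(0,0), heading=0, pen down
FD 9: (0,0) -> (9,0) [heading=0, draw]
FD 8: (9,0) -> (17,0) [heading=0, draw]
FD 7: (17,0) -> (24,0) [heading=0, draw]
Final: pos=(24,0), heading=0, 3 segment(s) drawn
Waypoints (4 total):
(0, 0)
(9, 0)
(17, 0)
(24, 0)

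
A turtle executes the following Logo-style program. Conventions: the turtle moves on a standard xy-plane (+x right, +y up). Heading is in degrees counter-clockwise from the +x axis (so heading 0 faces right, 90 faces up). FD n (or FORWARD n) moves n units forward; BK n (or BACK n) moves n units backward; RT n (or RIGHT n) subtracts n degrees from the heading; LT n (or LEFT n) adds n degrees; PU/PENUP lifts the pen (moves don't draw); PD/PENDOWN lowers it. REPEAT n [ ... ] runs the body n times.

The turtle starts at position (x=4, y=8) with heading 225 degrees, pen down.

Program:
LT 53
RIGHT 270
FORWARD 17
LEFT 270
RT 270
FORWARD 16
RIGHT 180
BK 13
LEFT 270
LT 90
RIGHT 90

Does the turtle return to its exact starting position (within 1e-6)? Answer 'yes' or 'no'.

Answer: no

Derivation:
Executing turtle program step by step:
Start: pos=(4,8), heading=225, pen down
LT 53: heading 225 -> 278
RT 270: heading 278 -> 8
FD 17: (4,8) -> (20.835,10.366) [heading=8, draw]
LT 270: heading 8 -> 278
RT 270: heading 278 -> 8
FD 16: (20.835,10.366) -> (36.679,12.593) [heading=8, draw]
RT 180: heading 8 -> 188
BK 13: (36.679,12.593) -> (49.552,14.402) [heading=188, draw]
LT 270: heading 188 -> 98
LT 90: heading 98 -> 188
RT 90: heading 188 -> 98
Final: pos=(49.552,14.402), heading=98, 3 segment(s) drawn

Start position: (4, 8)
Final position: (49.552, 14.402)
Distance = 46; >= 1e-6 -> NOT closed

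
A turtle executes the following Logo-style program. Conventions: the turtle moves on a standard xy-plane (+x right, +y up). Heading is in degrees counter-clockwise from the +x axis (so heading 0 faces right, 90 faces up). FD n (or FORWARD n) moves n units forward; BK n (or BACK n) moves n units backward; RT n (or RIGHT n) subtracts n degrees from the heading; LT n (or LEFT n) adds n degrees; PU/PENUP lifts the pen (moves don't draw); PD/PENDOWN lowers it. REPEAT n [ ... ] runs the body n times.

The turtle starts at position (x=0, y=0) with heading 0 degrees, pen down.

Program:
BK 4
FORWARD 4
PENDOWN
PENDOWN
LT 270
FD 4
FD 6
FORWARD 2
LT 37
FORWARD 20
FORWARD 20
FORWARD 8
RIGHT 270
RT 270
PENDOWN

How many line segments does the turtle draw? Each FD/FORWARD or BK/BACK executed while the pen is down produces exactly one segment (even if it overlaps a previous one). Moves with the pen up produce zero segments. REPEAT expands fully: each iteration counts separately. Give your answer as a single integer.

Answer: 8

Derivation:
Executing turtle program step by step:
Start: pos=(0,0), heading=0, pen down
BK 4: (0,0) -> (-4,0) [heading=0, draw]
FD 4: (-4,0) -> (0,0) [heading=0, draw]
PD: pen down
PD: pen down
LT 270: heading 0 -> 270
FD 4: (0,0) -> (0,-4) [heading=270, draw]
FD 6: (0,-4) -> (0,-10) [heading=270, draw]
FD 2: (0,-10) -> (0,-12) [heading=270, draw]
LT 37: heading 270 -> 307
FD 20: (0,-12) -> (12.036,-27.973) [heading=307, draw]
FD 20: (12.036,-27.973) -> (24.073,-43.945) [heading=307, draw]
FD 8: (24.073,-43.945) -> (28.887,-50.335) [heading=307, draw]
RT 270: heading 307 -> 37
RT 270: heading 37 -> 127
PD: pen down
Final: pos=(28.887,-50.335), heading=127, 8 segment(s) drawn
Segments drawn: 8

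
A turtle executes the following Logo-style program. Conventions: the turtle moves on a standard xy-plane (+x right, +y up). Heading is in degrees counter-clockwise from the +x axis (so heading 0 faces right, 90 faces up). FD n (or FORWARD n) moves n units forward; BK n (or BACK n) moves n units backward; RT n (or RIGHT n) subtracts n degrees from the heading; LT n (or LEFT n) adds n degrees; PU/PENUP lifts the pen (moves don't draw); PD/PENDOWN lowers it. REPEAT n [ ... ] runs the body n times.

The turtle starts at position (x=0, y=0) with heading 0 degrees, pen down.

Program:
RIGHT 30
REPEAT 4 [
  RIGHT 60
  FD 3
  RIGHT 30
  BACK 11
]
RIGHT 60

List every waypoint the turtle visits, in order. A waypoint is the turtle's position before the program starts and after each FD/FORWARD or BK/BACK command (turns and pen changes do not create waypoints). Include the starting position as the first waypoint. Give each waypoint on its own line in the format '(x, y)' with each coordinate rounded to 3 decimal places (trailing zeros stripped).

Answer: (0, 0)
(0, -3)
(5.5, 6.526)
(2.5, 6.526)
(12.026, 1.026)
(12.026, 4.026)
(6.526, -5.5)
(9.526, -5.5)
(0, 0)

Derivation:
Executing turtle program step by step:
Start: pos=(0,0), heading=0, pen down
RT 30: heading 0 -> 330
REPEAT 4 [
  -- iteration 1/4 --
  RT 60: heading 330 -> 270
  FD 3: (0,0) -> (0,-3) [heading=270, draw]
  RT 30: heading 270 -> 240
  BK 11: (0,-3) -> (5.5,6.526) [heading=240, draw]
  -- iteration 2/4 --
  RT 60: heading 240 -> 180
  FD 3: (5.5,6.526) -> (2.5,6.526) [heading=180, draw]
  RT 30: heading 180 -> 150
  BK 11: (2.5,6.526) -> (12.026,1.026) [heading=150, draw]
  -- iteration 3/4 --
  RT 60: heading 150 -> 90
  FD 3: (12.026,1.026) -> (12.026,4.026) [heading=90, draw]
  RT 30: heading 90 -> 60
  BK 11: (12.026,4.026) -> (6.526,-5.5) [heading=60, draw]
  -- iteration 4/4 --
  RT 60: heading 60 -> 0
  FD 3: (6.526,-5.5) -> (9.526,-5.5) [heading=0, draw]
  RT 30: heading 0 -> 330
  BK 11: (9.526,-5.5) -> (0,0) [heading=330, draw]
]
RT 60: heading 330 -> 270
Final: pos=(0,0), heading=270, 8 segment(s) drawn
Waypoints (9 total):
(0, 0)
(0, -3)
(5.5, 6.526)
(2.5, 6.526)
(12.026, 1.026)
(12.026, 4.026)
(6.526, -5.5)
(9.526, -5.5)
(0, 0)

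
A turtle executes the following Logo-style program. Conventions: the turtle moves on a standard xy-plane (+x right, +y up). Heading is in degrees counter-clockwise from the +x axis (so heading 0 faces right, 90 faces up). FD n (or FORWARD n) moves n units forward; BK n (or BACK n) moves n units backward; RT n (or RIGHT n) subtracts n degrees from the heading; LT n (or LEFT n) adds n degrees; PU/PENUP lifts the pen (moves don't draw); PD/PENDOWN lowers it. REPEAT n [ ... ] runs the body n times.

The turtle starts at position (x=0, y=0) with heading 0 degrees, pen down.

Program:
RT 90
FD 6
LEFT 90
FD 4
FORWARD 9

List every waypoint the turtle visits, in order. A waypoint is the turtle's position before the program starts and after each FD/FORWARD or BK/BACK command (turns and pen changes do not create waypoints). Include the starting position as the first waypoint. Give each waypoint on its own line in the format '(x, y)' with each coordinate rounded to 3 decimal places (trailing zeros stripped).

Answer: (0, 0)
(0, -6)
(4, -6)
(13, -6)

Derivation:
Executing turtle program step by step:
Start: pos=(0,0), heading=0, pen down
RT 90: heading 0 -> 270
FD 6: (0,0) -> (0,-6) [heading=270, draw]
LT 90: heading 270 -> 0
FD 4: (0,-6) -> (4,-6) [heading=0, draw]
FD 9: (4,-6) -> (13,-6) [heading=0, draw]
Final: pos=(13,-6), heading=0, 3 segment(s) drawn
Waypoints (4 total):
(0, 0)
(0, -6)
(4, -6)
(13, -6)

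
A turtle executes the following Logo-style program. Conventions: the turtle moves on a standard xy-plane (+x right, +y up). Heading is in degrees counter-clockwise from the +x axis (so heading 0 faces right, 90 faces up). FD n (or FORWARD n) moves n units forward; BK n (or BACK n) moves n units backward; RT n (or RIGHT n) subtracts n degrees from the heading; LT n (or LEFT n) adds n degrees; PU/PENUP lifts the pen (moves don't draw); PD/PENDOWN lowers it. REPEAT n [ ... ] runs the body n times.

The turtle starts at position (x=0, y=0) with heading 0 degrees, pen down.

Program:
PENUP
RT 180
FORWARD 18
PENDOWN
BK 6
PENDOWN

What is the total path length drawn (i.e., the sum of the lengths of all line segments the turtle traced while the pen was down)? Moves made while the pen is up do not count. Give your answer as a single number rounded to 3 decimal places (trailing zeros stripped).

Executing turtle program step by step:
Start: pos=(0,0), heading=0, pen down
PU: pen up
RT 180: heading 0 -> 180
FD 18: (0,0) -> (-18,0) [heading=180, move]
PD: pen down
BK 6: (-18,0) -> (-12,0) [heading=180, draw]
PD: pen down
Final: pos=(-12,0), heading=180, 1 segment(s) drawn

Segment lengths:
  seg 1: (-18,0) -> (-12,0), length = 6
Total = 6

Answer: 6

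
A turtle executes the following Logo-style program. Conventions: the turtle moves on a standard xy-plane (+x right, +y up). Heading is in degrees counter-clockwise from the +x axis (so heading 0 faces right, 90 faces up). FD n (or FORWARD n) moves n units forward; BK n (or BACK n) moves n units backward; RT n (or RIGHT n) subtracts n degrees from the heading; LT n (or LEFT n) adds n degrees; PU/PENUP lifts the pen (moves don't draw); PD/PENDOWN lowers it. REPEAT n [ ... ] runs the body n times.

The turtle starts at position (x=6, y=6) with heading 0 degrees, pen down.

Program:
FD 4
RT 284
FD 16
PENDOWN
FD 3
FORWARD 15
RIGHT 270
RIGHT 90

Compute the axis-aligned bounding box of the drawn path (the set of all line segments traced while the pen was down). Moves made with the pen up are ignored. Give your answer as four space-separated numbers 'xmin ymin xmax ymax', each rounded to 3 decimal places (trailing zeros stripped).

Answer: 6 6 18.225 38.99

Derivation:
Executing turtle program step by step:
Start: pos=(6,6), heading=0, pen down
FD 4: (6,6) -> (10,6) [heading=0, draw]
RT 284: heading 0 -> 76
FD 16: (10,6) -> (13.871,21.525) [heading=76, draw]
PD: pen down
FD 3: (13.871,21.525) -> (14.597,24.436) [heading=76, draw]
FD 15: (14.597,24.436) -> (18.225,38.99) [heading=76, draw]
RT 270: heading 76 -> 166
RT 90: heading 166 -> 76
Final: pos=(18.225,38.99), heading=76, 4 segment(s) drawn

Segment endpoints: x in {6, 10, 13.871, 14.597, 18.225}, y in {6, 21.525, 24.436, 38.99}
xmin=6, ymin=6, xmax=18.225, ymax=38.99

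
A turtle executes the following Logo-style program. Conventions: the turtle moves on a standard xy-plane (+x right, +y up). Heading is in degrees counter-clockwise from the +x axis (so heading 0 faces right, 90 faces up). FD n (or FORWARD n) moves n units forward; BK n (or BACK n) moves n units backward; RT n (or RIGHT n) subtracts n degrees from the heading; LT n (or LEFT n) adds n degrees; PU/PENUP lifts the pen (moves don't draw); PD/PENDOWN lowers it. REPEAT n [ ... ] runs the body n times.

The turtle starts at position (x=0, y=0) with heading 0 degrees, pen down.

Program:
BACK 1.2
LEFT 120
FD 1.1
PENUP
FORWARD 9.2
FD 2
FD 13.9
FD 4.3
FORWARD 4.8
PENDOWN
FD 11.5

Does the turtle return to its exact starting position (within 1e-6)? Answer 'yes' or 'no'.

Executing turtle program step by step:
Start: pos=(0,0), heading=0, pen down
BK 1.2: (0,0) -> (-1.2,0) [heading=0, draw]
LT 120: heading 0 -> 120
FD 1.1: (-1.2,0) -> (-1.75,0.953) [heading=120, draw]
PU: pen up
FD 9.2: (-1.75,0.953) -> (-6.35,8.92) [heading=120, move]
FD 2: (-6.35,8.92) -> (-7.35,10.652) [heading=120, move]
FD 13.9: (-7.35,10.652) -> (-14.3,22.69) [heading=120, move]
FD 4.3: (-14.3,22.69) -> (-16.45,26.414) [heading=120, move]
FD 4.8: (-16.45,26.414) -> (-18.85,30.571) [heading=120, move]
PD: pen down
FD 11.5: (-18.85,30.571) -> (-24.6,40.53) [heading=120, draw]
Final: pos=(-24.6,40.53), heading=120, 3 segment(s) drawn

Start position: (0, 0)
Final position: (-24.6, 40.53)
Distance = 47.411; >= 1e-6 -> NOT closed

Answer: no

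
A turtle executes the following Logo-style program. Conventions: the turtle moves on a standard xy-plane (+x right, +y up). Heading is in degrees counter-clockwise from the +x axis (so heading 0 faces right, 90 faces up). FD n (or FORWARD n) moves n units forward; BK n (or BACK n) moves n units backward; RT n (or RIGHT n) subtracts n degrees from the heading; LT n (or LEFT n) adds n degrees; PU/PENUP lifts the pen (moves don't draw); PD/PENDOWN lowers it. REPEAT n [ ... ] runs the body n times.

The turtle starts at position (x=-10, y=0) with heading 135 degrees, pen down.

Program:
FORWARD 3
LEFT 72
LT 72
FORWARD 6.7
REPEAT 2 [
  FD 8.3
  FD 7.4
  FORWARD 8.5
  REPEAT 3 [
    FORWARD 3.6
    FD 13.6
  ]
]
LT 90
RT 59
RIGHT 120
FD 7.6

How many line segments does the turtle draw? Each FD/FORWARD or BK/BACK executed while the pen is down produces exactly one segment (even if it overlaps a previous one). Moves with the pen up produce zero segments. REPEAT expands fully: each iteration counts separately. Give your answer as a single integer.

Executing turtle program step by step:
Start: pos=(-10,0), heading=135, pen down
FD 3: (-10,0) -> (-12.121,2.121) [heading=135, draw]
LT 72: heading 135 -> 207
LT 72: heading 207 -> 279
FD 6.7: (-12.121,2.121) -> (-11.073,-4.496) [heading=279, draw]
REPEAT 2 [
  -- iteration 1/2 --
  FD 8.3: (-11.073,-4.496) -> (-9.775,-12.694) [heading=279, draw]
  FD 7.4: (-9.775,-12.694) -> (-8.617,-20.003) [heading=279, draw]
  FD 8.5: (-8.617,-20.003) -> (-7.287,-28.398) [heading=279, draw]
  REPEAT 3 [
    -- iteration 1/3 --
    FD 3.6: (-7.287,-28.398) -> (-6.724,-31.954) [heading=279, draw]
    FD 13.6: (-6.724,-31.954) -> (-4.597,-45.386) [heading=279, draw]
    -- iteration 2/3 --
    FD 3.6: (-4.597,-45.386) -> (-4.034,-48.942) [heading=279, draw]
    FD 13.6: (-4.034,-48.942) -> (-1.906,-62.375) [heading=279, draw]
    -- iteration 3/3 --
    FD 3.6: (-1.906,-62.375) -> (-1.343,-65.93) [heading=279, draw]
    FD 13.6: (-1.343,-65.93) -> (0.785,-79.363) [heading=279, draw]
  ]
  -- iteration 2/2 --
  FD 8.3: (0.785,-79.363) -> (2.083,-87.561) [heading=279, draw]
  FD 7.4: (2.083,-87.561) -> (3.241,-94.87) [heading=279, draw]
  FD 8.5: (3.241,-94.87) -> (4.57,-103.265) [heading=279, draw]
  REPEAT 3 [
    -- iteration 1/3 --
    FD 3.6: (4.57,-103.265) -> (5.133,-106.821) [heading=279, draw]
    FD 13.6: (5.133,-106.821) -> (7.261,-120.253) [heading=279, draw]
    -- iteration 2/3 --
    FD 3.6: (7.261,-120.253) -> (7.824,-123.809) [heading=279, draw]
    FD 13.6: (7.824,-123.809) -> (9.952,-137.242) [heading=279, draw]
    -- iteration 3/3 --
    FD 3.6: (9.952,-137.242) -> (10.515,-140.797) [heading=279, draw]
    FD 13.6: (10.515,-140.797) -> (12.642,-154.23) [heading=279, draw]
  ]
]
LT 90: heading 279 -> 9
RT 59: heading 9 -> 310
RT 120: heading 310 -> 190
FD 7.6: (12.642,-154.23) -> (5.158,-155.549) [heading=190, draw]
Final: pos=(5.158,-155.549), heading=190, 21 segment(s) drawn
Segments drawn: 21

Answer: 21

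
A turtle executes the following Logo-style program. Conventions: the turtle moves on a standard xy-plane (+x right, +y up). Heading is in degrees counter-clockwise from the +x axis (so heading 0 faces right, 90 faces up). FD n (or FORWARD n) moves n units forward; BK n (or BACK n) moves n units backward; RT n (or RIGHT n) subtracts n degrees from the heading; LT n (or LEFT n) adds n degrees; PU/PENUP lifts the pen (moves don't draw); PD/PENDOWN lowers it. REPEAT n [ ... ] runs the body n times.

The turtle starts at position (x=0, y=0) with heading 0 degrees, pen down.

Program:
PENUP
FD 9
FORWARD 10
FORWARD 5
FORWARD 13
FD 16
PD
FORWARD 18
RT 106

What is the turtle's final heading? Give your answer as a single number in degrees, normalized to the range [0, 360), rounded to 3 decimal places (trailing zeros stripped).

Executing turtle program step by step:
Start: pos=(0,0), heading=0, pen down
PU: pen up
FD 9: (0,0) -> (9,0) [heading=0, move]
FD 10: (9,0) -> (19,0) [heading=0, move]
FD 5: (19,0) -> (24,0) [heading=0, move]
FD 13: (24,0) -> (37,0) [heading=0, move]
FD 16: (37,0) -> (53,0) [heading=0, move]
PD: pen down
FD 18: (53,0) -> (71,0) [heading=0, draw]
RT 106: heading 0 -> 254
Final: pos=(71,0), heading=254, 1 segment(s) drawn

Answer: 254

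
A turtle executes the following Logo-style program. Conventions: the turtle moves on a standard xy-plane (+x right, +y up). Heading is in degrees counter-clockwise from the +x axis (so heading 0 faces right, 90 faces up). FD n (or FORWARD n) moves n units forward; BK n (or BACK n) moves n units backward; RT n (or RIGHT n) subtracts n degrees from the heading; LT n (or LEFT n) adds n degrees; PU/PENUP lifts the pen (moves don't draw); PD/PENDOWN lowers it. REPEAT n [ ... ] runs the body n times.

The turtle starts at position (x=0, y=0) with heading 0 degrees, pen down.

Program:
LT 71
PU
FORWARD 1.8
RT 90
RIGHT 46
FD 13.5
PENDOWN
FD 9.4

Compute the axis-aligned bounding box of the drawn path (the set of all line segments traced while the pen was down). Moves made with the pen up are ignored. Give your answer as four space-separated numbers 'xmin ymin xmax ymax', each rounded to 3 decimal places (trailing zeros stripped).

Executing turtle program step by step:
Start: pos=(0,0), heading=0, pen down
LT 71: heading 0 -> 71
PU: pen up
FD 1.8: (0,0) -> (0.586,1.702) [heading=71, move]
RT 90: heading 71 -> 341
RT 46: heading 341 -> 295
FD 13.5: (0.586,1.702) -> (6.291,-10.533) [heading=295, move]
PD: pen down
FD 9.4: (6.291,-10.533) -> (10.264,-19.053) [heading=295, draw]
Final: pos=(10.264,-19.053), heading=295, 1 segment(s) drawn

Segment endpoints: x in {6.291, 10.264}, y in {-19.053, -10.533}
xmin=6.291, ymin=-19.053, xmax=10.264, ymax=-10.533

Answer: 6.291 -19.053 10.264 -10.533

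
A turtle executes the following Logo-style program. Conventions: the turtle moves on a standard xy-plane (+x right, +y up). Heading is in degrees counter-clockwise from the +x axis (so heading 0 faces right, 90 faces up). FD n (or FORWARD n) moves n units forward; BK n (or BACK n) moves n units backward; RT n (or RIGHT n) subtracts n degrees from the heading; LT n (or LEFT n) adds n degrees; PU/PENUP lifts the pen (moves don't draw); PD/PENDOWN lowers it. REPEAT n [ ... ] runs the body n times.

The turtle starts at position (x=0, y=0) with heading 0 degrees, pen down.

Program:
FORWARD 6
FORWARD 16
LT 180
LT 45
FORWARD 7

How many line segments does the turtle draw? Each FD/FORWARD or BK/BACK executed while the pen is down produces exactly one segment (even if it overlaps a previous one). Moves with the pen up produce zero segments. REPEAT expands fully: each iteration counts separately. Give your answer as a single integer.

Executing turtle program step by step:
Start: pos=(0,0), heading=0, pen down
FD 6: (0,0) -> (6,0) [heading=0, draw]
FD 16: (6,0) -> (22,0) [heading=0, draw]
LT 180: heading 0 -> 180
LT 45: heading 180 -> 225
FD 7: (22,0) -> (17.05,-4.95) [heading=225, draw]
Final: pos=(17.05,-4.95), heading=225, 3 segment(s) drawn
Segments drawn: 3

Answer: 3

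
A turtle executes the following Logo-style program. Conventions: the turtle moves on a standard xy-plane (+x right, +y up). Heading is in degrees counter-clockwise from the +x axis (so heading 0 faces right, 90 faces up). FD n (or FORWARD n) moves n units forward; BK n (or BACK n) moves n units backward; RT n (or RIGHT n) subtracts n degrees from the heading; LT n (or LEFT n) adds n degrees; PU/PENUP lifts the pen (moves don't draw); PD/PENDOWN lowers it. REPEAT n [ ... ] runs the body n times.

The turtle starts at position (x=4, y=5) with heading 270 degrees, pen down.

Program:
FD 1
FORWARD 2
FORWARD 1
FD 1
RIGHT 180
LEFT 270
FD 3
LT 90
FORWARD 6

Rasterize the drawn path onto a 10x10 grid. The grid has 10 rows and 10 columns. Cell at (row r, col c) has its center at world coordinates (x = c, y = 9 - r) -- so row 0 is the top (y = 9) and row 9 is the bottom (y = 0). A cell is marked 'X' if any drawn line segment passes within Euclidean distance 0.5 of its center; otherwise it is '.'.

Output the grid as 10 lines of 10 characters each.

Answer: ..........
..........
..........
.......X..
....X..X..
....X..X..
....X..X..
....X..X..
....X..X..
....XXXX..

Derivation:
Segment 0: (4,5) -> (4,4)
Segment 1: (4,4) -> (4,2)
Segment 2: (4,2) -> (4,1)
Segment 3: (4,1) -> (4,0)
Segment 4: (4,0) -> (7,-0)
Segment 5: (7,-0) -> (7,6)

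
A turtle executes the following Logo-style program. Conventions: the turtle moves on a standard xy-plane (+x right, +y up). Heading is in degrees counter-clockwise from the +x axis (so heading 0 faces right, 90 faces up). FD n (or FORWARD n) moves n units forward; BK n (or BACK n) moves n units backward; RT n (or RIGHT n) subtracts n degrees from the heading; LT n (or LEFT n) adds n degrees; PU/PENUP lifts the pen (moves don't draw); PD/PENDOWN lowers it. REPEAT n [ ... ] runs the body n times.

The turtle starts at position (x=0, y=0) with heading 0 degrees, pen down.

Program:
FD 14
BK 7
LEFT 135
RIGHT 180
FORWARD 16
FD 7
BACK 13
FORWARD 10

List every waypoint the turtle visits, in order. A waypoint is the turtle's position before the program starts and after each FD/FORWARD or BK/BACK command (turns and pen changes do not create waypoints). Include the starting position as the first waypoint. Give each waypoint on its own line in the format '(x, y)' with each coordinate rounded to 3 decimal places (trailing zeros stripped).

Executing turtle program step by step:
Start: pos=(0,0), heading=0, pen down
FD 14: (0,0) -> (14,0) [heading=0, draw]
BK 7: (14,0) -> (7,0) [heading=0, draw]
LT 135: heading 0 -> 135
RT 180: heading 135 -> 315
FD 16: (7,0) -> (18.314,-11.314) [heading=315, draw]
FD 7: (18.314,-11.314) -> (23.263,-16.263) [heading=315, draw]
BK 13: (23.263,-16.263) -> (14.071,-7.071) [heading=315, draw]
FD 10: (14.071,-7.071) -> (21.142,-14.142) [heading=315, draw]
Final: pos=(21.142,-14.142), heading=315, 6 segment(s) drawn
Waypoints (7 total):
(0, 0)
(14, 0)
(7, 0)
(18.314, -11.314)
(23.263, -16.263)
(14.071, -7.071)
(21.142, -14.142)

Answer: (0, 0)
(14, 0)
(7, 0)
(18.314, -11.314)
(23.263, -16.263)
(14.071, -7.071)
(21.142, -14.142)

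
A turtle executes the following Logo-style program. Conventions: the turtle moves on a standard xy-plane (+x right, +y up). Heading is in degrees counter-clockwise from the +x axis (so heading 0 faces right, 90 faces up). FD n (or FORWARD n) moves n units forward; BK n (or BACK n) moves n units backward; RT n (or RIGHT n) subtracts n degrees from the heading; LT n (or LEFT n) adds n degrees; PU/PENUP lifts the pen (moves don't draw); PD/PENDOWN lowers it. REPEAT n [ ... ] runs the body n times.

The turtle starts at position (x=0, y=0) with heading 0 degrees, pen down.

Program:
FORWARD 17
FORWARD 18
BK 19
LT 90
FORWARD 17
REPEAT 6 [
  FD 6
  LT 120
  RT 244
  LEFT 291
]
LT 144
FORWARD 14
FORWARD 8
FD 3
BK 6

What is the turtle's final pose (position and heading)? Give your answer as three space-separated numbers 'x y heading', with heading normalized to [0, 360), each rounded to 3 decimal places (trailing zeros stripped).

Answer: -4.563 26.77 156

Derivation:
Executing turtle program step by step:
Start: pos=(0,0), heading=0, pen down
FD 17: (0,0) -> (17,0) [heading=0, draw]
FD 18: (17,0) -> (35,0) [heading=0, draw]
BK 19: (35,0) -> (16,0) [heading=0, draw]
LT 90: heading 0 -> 90
FD 17: (16,0) -> (16,17) [heading=90, draw]
REPEAT 6 [
  -- iteration 1/6 --
  FD 6: (16,17) -> (16,23) [heading=90, draw]
  LT 120: heading 90 -> 210
  RT 244: heading 210 -> 326
  LT 291: heading 326 -> 257
  -- iteration 2/6 --
  FD 6: (16,23) -> (14.65,17.154) [heading=257, draw]
  LT 120: heading 257 -> 17
  RT 244: heading 17 -> 133
  LT 291: heading 133 -> 64
  -- iteration 3/6 --
  FD 6: (14.65,17.154) -> (17.281,22.547) [heading=64, draw]
  LT 120: heading 64 -> 184
  RT 244: heading 184 -> 300
  LT 291: heading 300 -> 231
  -- iteration 4/6 --
  FD 6: (17.281,22.547) -> (13.505,17.884) [heading=231, draw]
  LT 120: heading 231 -> 351
  RT 244: heading 351 -> 107
  LT 291: heading 107 -> 38
  -- iteration 5/6 --
  FD 6: (13.505,17.884) -> (18.233,21.578) [heading=38, draw]
  LT 120: heading 38 -> 158
  RT 244: heading 158 -> 274
  LT 291: heading 274 -> 205
  -- iteration 6/6 --
  FD 6: (18.233,21.578) -> (12.795,19.042) [heading=205, draw]
  LT 120: heading 205 -> 325
  RT 244: heading 325 -> 81
  LT 291: heading 81 -> 12
]
LT 144: heading 12 -> 156
FD 14: (12.795,19.042) -> (0.005,24.736) [heading=156, draw]
FD 8: (0.005,24.736) -> (-7.303,27.99) [heading=156, draw]
FD 3: (-7.303,27.99) -> (-10.044,29.21) [heading=156, draw]
BK 6: (-10.044,29.21) -> (-4.563,26.77) [heading=156, draw]
Final: pos=(-4.563,26.77), heading=156, 14 segment(s) drawn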